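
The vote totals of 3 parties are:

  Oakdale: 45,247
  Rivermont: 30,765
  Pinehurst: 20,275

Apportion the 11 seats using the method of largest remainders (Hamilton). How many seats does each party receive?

Standard divisor: 96287 ÷ 11 ≈ 8753.364.
Standard quotas: Oakdale 5.1691, Rivermont 3.5146, Pinehurst 2.3163.
Lower quotas: Oakdale 5, Rivermont 3, Pinehurst 2 (sum 10, leaving 1 seat).
Remainders in descending order: Rivermont 0.5146, Pinehurst 0.3163, Oakdale 0.1691.
The surplus seat goes to Rivermont.

Oakdale 5; Rivermont 4; Pinehurst 2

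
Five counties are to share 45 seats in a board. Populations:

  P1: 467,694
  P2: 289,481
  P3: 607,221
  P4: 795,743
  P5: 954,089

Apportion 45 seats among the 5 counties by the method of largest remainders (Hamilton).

P1 7, P2 4, P3 9, P4 11, P5 14

Standard divisor: 3114228 ÷ 45 ≈ 69205.067.
Standard quotas: P1 6.7581, P2 4.1829, P3 8.7742, P4 11.4983, P5 13.7864.
Lower quotas: P1 6, P2 4, P3 8, P4 11, P5 13 (sum 42, leaving 3 seats).
Remainders in descending order: P5 0.7864, P3 0.7742, P1 0.7581, P4 0.4983, P2 0.1829.
Largest remainders: P5, P3, P1 receive the extra seats.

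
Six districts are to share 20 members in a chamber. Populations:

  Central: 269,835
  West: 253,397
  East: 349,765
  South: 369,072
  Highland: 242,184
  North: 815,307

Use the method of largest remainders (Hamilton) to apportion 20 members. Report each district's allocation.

Central=3; West=2; East=3; South=3; Highland=2; North=7

Standard divisor: 2299560 ÷ 20 = 114978.
Standard quotas: Central 2.3468, West 2.2039, East 3.0420, South 3.2099, Highland 2.1064, North 7.0910.
Lower quotas: Central 2, West 2, East 3, South 3, Highland 2, North 7 (sum 19, leaving 1 seat).
Remainders in descending order: Central 0.3468, South 0.2099, West 0.2039, Highland 0.1064, North 0.0910, East 0.0420.
The surplus seat goes to Central.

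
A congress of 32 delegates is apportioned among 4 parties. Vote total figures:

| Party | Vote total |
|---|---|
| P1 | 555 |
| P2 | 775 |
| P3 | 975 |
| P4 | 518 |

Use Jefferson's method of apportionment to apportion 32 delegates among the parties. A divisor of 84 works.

With modified divisor 84: modified quotas P1 6.607, P2 9.226, P3 11.607, P4 6.167.
Rounding down: P1 6, P2 9, P3 11, P4 6 (total 32).

P1 6, P2 9, P3 11, P4 6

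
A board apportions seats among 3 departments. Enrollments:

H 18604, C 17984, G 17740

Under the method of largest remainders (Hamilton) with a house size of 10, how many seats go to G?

Total 54328; standard divisor 54328/10 ≈ 5432.8.
Standard quotas: H 3.4244, C 3.3103, G 3.2654.
Lower quotas: H 3, C 3, G 3 (sum 9, leaving 1 seat).
Remainders in descending order: H 0.4244, C 0.3103, G 0.2654.
Largest remainder: H receives the extra seat.
G receives 3.

3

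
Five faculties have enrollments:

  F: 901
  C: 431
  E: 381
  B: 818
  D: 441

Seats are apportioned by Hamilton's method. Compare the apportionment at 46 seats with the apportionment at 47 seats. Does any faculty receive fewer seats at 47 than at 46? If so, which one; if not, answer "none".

none

At 46 seats: F 14, C 7, E 6, B 12, D 7.
At 47 seats: F 14, C 7, E 6, B 13, D 7.
No faculty's allocation decreased.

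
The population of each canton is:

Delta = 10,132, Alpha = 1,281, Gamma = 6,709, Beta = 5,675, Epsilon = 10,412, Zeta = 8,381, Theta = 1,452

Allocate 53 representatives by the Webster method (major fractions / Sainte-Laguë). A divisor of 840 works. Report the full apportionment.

Delta 12, Alpha 2, Gamma 8, Beta 7, Epsilon 12, Zeta 10, Theta 2

With modified divisor 840: modified quotas Delta 12.062, Alpha 1.525, Gamma 7.987, Beta 6.756, Epsilon 12.395, Zeta 9.977, Theta 1.729.
Rounding to the nearest integer: Delta 12, Alpha 2, Gamma 8, Beta 7, Epsilon 12, Zeta 10, Theta 2 (total 53).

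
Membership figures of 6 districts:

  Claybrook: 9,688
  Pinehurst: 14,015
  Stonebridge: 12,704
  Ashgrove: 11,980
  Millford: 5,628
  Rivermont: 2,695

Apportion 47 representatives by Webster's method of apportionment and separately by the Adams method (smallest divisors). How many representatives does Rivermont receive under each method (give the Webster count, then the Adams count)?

Webster: Claybrook 8, Pinehurst 12, Stonebridge 10, Ashgrove 10, Millford 5, Rivermont 2.
Adams: Claybrook 8, Pinehurst 11, Stonebridge 10, Ashgrove 10, Millford 5, Rivermont 3.
Rivermont gets 2 under Webster and 3 under Adams.

2 and 3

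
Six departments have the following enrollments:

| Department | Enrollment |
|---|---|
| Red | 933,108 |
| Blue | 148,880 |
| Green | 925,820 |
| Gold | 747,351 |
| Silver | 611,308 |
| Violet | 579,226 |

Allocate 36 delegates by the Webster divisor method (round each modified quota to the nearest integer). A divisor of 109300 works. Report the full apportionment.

Red=9, Blue=1, Green=8, Gold=7, Silver=6, Violet=5

With modified divisor 109300: modified quotas Red 8.537, Blue 1.362, Green 8.470, Gold 6.838, Silver 5.593, Violet 5.299.
Rounding to the nearest integer: Red 9, Blue 1, Green 8, Gold 7, Silver 6, Violet 5 (total 36).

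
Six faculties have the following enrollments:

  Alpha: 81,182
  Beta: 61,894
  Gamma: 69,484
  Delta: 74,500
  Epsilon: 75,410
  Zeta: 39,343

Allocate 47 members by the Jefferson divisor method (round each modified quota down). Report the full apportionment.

Alpha 10; Beta 7; Gamma 8; Delta 9; Epsilon 9; Zeta 4

Standard divisor 401813/47 ≈ 8549.213; standard quotas: Alpha 9.496, Beta 7.240, Gamma 8.128, Delta 8.714, Epsilon 8.821, Zeta 4.602.
Rounding down gives 9, 7, 8, 8, 8, 4 = 44 seats, so the divisor must be adjusted.
With modified divisor 8000: modified quotas Alpha 10.148, Beta 7.737, Gamma 8.685, Delta 9.312, Epsilon 9.426, Zeta 4.918.
Rounding down: Alpha 10, Beta 7, Gamma 8, Delta 9, Epsilon 9, Zeta 4 (total 47).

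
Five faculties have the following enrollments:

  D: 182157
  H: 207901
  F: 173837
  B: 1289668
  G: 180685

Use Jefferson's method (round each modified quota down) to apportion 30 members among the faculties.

D 2; H 3; F 2; B 21; G 2

Standard divisor 2034248/30 ≈ 67808.267; standard quotas: D 2.686, H 3.066, F 2.564, B 19.019, G 2.665.
Rounding down gives 2, 3, 2, 19, 2 = 28 seats, so the divisor must be adjusted.
With modified divisor 61204.6: modified quotas D 2.976, H 3.397, F 2.840, B 21.071, G 2.952.
Rounding down: D 2, H 3, F 2, B 21, G 2 (total 30).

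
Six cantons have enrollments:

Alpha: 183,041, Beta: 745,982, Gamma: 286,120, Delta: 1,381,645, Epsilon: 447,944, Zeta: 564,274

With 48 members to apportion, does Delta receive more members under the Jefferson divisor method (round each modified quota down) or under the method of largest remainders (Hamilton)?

Jefferson

Jefferson: Alpha 2, Beta 10, Gamma 4, Delta 19, Epsilon 6, Zeta 7.
Hamilton: Alpha 2, Beta 10, Gamma 4, Delta 18, Epsilon 6, Zeta 8.
Delta gets 19 under Jefferson and 18 under Hamilton.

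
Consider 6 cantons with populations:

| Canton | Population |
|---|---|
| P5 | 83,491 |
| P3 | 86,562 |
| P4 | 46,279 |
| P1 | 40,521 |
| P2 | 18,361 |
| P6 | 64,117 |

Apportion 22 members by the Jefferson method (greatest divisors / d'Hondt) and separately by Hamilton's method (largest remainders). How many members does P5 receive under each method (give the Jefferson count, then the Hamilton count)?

6 and 5

Jefferson: P5 6, P3 6, P4 3, P1 2, P2 1, P6 4.
Hamilton: P5 5, P3 6, P4 3, P1 3, P2 1, P6 4.
P5 gets 6 under Jefferson and 5 under Hamilton.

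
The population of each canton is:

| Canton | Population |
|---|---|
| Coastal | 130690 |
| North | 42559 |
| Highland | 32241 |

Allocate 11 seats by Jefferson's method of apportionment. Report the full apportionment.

Coastal: 8, North: 2, Highland: 1

Standard divisor 205490/11 ≈ 18680.909; standard quotas: Coastal 6.996, North 2.278, Highland 1.726.
Rounding down gives 6, 2, 1 = 9 seats, so the divisor must be adjusted.
With modified divisor 16293.1: modified quotas Coastal 8.021, North 2.612, Highland 1.979.
Rounding down: Coastal 8, North 2, Highland 1 (total 11).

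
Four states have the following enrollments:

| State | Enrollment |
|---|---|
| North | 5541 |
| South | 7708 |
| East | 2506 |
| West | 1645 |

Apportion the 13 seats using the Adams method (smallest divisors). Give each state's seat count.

Standard divisor 17400/13 ≈ 1338.462; standard quotas: North 4.140, South 5.759, East 1.872, West 1.229.
Rounding up gives 5, 6, 2, 2 = 15 seats, so the divisor must be adjusted.
With modified divisor 1600: modified quotas North 3.463, South 4.817, East 1.566, West 1.028.
Rounding up: North 4, South 5, East 2, West 2 (total 13).

North 4, South 5, East 2, West 2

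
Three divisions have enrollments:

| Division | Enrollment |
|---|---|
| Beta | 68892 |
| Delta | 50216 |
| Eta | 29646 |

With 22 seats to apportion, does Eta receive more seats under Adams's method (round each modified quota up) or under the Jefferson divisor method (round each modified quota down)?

Adams

Adams: Beta 10, Delta 7, Eta 5.
Jefferson: Beta 10, Delta 8, Eta 4.
Eta gets 5 under Adams and 4 under Jefferson.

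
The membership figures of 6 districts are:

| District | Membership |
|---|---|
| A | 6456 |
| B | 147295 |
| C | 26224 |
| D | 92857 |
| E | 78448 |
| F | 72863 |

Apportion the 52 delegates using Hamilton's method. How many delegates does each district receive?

A 1, B 18, C 3, D 11, E 10, F 9

The standard divisor is 424143/52 ≈ 8156.596.
Standard quotas: A 0.7915, B 18.0584, C 3.2151, D 11.3843, E 9.6177, F 8.9330.
Lower quotas: A 0, B 18, C 3, D 11, E 9, F 8 (sum 49, leaving 3 seats).
Remainders in descending order: F 0.9330, A 0.7915, E 0.6177, D 0.3843, C 0.2151, B 0.0584.
The surplus seats go to F, A, E.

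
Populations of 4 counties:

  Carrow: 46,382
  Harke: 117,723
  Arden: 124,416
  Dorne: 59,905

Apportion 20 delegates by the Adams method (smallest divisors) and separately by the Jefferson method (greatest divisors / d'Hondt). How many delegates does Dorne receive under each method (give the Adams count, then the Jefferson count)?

Adams: Carrow 3, Harke 6, Arden 7, Dorne 4.
Jefferson: Carrow 2, Harke 7, Arden 8, Dorne 3.
Dorne gets 4 under Adams and 3 under Jefferson.

4 and 3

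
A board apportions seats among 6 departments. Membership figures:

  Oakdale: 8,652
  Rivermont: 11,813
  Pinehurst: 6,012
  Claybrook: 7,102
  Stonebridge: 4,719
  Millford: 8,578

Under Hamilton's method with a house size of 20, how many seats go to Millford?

4

Standard divisor: 46876 ÷ 20 ≈ 2343.8.
Standard quotas: Oakdale 3.6914, Rivermont 5.0401, Pinehurst 2.5651, Claybrook 3.0301, Stonebridge 2.0134, Millford 3.6599.
Lower quotas: Oakdale 3, Rivermont 5, Pinehurst 2, Claybrook 3, Stonebridge 2, Millford 3 (sum 18, leaving 2 seats).
Remainders in descending order: Oakdale 0.6914, Millford 0.6599, Pinehurst 0.5651, Rivermont 0.0401, Claybrook 0.0301, Stonebridge 0.0134.
Largest remainders: Oakdale, Millford receive the extra seats.
Millford receives 4.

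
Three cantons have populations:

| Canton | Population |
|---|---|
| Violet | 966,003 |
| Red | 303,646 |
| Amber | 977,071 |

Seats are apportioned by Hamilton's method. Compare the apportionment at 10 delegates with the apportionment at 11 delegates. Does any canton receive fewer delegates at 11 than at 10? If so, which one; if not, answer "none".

At 10 seats: Violet 4, Red 2, Amber 4.
At 11 seats: Violet 5, Red 1, Amber 5.
Red drops from 2 to 1.

Red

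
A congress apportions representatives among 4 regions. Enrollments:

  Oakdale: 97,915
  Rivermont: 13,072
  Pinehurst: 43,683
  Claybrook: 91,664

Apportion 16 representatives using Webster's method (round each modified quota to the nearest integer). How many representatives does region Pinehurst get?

Standard divisor 246334/16 ≈ 15395.875; standard quotas: Oakdale 6.360, Rivermont 0.849, Pinehurst 2.837, Claybrook 5.954.
Rounding to the nearest integer gives Oakdale 6, Rivermont 1, Pinehurst 3, Claybrook 6 — total 16, matching the house size, so no adjustment is needed.
Pinehurst receives 3.

3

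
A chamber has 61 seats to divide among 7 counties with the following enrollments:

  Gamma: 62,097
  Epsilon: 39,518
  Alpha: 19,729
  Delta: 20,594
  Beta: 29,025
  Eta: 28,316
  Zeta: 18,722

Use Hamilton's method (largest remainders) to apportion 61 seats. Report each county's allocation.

Gamma=17, Epsilon=11, Alpha=6, Delta=6, Beta=8, Eta=8, Zeta=5

Total 218001; standard divisor 218001/61 ≈ 3573.787.
Standard quotas: Gamma 17.3757, Epsilon 11.0577, Alpha 5.5205, Delta 5.7625, Beta 8.1216, Eta 7.9232, Zeta 5.2387.
Lower quotas: Gamma 17, Epsilon 11, Alpha 5, Delta 5, Beta 8, Eta 7, Zeta 5 (sum 58, leaving 3 seats).
Remainders in descending order: Eta 0.9232, Delta 0.7625, Alpha 0.5205, Gamma 0.3757, Zeta 0.2387, Beta 0.1216, Epsilon 0.0577.
The surplus seats go to Eta, Delta, Alpha.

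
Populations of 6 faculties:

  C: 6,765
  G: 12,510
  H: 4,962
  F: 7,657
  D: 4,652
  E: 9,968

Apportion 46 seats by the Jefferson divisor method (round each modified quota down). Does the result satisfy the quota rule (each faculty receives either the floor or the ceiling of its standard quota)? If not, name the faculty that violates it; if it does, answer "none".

Standard quotas: C 6.690, G 12.372, H 4.907, F 7.572, D 4.601, E 9.858.
Jefferson allocation: C 7, G 13, H 5, F 7, D 4, E 10.
Every allocation lies between the lower and upper quota.

none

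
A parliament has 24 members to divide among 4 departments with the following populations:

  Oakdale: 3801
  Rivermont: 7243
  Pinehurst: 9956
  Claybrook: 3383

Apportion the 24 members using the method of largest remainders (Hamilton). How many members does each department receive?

Total 24383; standard divisor 24383/24 ≈ 1015.958.
Standard quotas: Oakdale 3.7413, Rivermont 7.1292, Pinehurst 9.7996, Claybrook 3.3299.
Lower quotas: Oakdale 3, Rivermont 7, Pinehurst 9, Claybrook 3 (sum 22, leaving 2 seats).
Remainders in descending order: Pinehurst 0.7996, Oakdale 0.7413, Claybrook 0.3299, Rivermont 0.1292.
Largest remainders: Pinehurst, Oakdale receive the extra seats.

Oakdale 4, Rivermont 7, Pinehurst 10, Claybrook 3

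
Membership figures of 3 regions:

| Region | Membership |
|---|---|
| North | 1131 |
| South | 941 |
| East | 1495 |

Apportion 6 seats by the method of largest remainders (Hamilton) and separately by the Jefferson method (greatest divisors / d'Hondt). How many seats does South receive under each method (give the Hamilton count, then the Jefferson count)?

Hamilton: North 2, South 2, East 2.
Jefferson: North 2, South 1, East 3.
South gets 2 under Hamilton and 1 under Jefferson.

2 and 1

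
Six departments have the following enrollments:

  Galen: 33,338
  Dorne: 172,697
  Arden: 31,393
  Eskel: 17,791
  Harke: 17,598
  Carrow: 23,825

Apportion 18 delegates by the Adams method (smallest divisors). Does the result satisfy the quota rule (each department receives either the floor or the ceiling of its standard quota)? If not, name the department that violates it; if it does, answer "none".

Standard quotas: Galen 2.023, Dorne 10.479, Arden 1.905, Eskel 1.080, Harke 1.068, Carrow 1.446.
Adams allocation: Galen 2, Dorne 10, Arden 2, Eskel 1, Harke 1, Carrow 2.
Every allocation lies between the lower and upper quota.

none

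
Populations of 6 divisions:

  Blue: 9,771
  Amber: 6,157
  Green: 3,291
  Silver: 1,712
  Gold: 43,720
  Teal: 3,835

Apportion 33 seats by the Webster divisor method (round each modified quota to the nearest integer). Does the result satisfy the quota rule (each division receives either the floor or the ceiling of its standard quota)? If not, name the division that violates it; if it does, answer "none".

Standard quotas: Blue 4.708, Amber 2.967, Green 1.586, Silver 0.825, Gold 21.066, Teal 1.848.
Webster allocation: Blue 5, Amber 3, Green 2, Silver 1, Gold 20, Teal 2.
Gold has quota 21.066 (lower 21, upper 22) but receives 20 — outside the quota interval.

Gold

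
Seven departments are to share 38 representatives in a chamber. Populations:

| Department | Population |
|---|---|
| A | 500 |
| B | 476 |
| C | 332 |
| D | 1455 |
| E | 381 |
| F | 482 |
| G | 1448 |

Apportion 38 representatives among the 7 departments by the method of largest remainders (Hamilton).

A: 4; B: 3; C: 2; D: 11; E: 3; F: 4; G: 11

Standard divisor: 5074 ÷ 38 ≈ 133.526.
Standard quotas: A 3.745, B 3.565, C 2.486, D 10.897, E 2.853, F 3.610, G 10.844.
Lower quotas: A 3, B 3, C 2, D 10, E 2, F 3, G 10 (sum 33, leaving 5 seats).
Remainders in descending order: D 0.897, E 0.853, G 0.844, A 0.745, F 0.610, B 0.565, C 0.486.
The surplus seats go to D, E, G, A, F.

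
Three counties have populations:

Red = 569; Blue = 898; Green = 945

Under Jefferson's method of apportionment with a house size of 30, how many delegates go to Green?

12

Standard divisor 2412/30 ≈ 80.4; standard quotas: Red 7.077, Blue 11.169, Green 11.754.
Rounding down gives 7, 11, 11 = 29 seats, so the divisor must be adjusted.
With modified divisor 77: modified quotas Red 7.390, Blue 11.662, Green 12.273.
Rounding down: Red 7, Blue 11, Green 12 (total 30).
Green receives 12.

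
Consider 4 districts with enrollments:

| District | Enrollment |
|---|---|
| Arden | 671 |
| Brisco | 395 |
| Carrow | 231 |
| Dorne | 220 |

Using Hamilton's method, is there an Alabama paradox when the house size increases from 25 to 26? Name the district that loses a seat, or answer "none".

At 25 seats: Arden 11, Brisco 6, Carrow 4, Dorne 4.
At 26 seats: Arden 11, Brisco 7, Carrow 4, Dorne 4.
No district's allocation decreased.

none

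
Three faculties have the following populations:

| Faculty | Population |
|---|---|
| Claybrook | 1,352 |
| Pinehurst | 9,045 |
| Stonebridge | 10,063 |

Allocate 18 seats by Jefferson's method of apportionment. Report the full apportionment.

Claybrook: 1; Pinehurst: 8; Stonebridge: 9

Standard divisor 20460/18 ≈ 1136.667; standard quotas: Claybrook 1.189, Pinehurst 7.957, Stonebridge 8.853.
Rounding down gives 1, 7, 8 = 16 seats, so the divisor must be adjusted.
With modified divisor 1100: modified quotas Claybrook 1.229, Pinehurst 8.223, Stonebridge 9.148.
Rounding down: Claybrook 1, Pinehurst 8, Stonebridge 9 (total 18).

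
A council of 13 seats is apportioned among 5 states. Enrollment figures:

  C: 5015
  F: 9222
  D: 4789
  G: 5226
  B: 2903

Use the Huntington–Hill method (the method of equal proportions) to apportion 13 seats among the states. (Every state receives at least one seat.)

With divisor 2057: modified quotas C 2.438, F 4.483, D 2.328, G 2.541, B 1.411.
Geometric-mean thresholds: C √(2·3)=2.449, F √(4·5)=4.472, D √(2·3)=2.449, G √(2·3)=2.449, B √(1·2)=1.414.
Each quota rounded against its threshold gives C 2, F 5, D 2, G 3, B 1 (total 13).

C=2, F=5, D=2, G=3, B=1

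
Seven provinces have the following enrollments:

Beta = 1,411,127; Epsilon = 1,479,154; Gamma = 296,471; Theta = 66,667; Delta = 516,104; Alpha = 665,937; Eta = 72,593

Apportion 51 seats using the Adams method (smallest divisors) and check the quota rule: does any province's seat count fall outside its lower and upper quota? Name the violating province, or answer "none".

Standard quotas: Beta 15.964, Epsilon 16.734, Gamma 3.354, Theta 0.754, Delta 5.839, Alpha 7.534, Eta 0.821.
Adams allocation: Beta 15, Epsilon 16, Gamma 4, Theta 1, Delta 6, Alpha 8, Eta 1.
Every allocation lies between the lower and upper quota.

none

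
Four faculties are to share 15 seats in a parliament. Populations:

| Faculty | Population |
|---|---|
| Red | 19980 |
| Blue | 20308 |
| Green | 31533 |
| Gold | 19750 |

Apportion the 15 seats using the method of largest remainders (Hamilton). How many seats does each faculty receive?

Red 3; Blue 4; Green 5; Gold 3

The standard divisor is 91571/15 ≈ 6104.733.
Standard quotas: Red 3.2729, Blue 3.3266, Green 5.1653, Gold 3.2352.
Lower quotas: Red 3, Blue 3, Green 5, Gold 3 (sum 14, leaving 1 seat).
Remainders in descending order: Blue 0.3266, Red 0.2729, Gold 0.2352, Green 0.1653.
The surplus seat goes to Blue.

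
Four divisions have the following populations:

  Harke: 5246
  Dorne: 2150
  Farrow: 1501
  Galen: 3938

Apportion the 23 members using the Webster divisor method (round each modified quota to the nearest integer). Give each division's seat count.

Standard divisor 12835/23 ≈ 558.043; standard quotas: Harke 9.401, Dorne 3.853, Farrow 2.690, Galen 7.057.
Rounding to the nearest integer gives Harke 9, Dorne 4, Farrow 3, Galen 7 — total 23, matching the house size, so no adjustment is needed.

Harke: 9, Dorne: 4, Farrow: 3, Galen: 7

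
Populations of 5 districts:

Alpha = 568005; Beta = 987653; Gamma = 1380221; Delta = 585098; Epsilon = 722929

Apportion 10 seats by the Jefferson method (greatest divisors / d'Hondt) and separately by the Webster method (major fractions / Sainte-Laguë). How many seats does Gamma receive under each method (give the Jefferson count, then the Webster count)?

Jefferson: Alpha 1, Beta 2, Gamma 4, Delta 1, Epsilon 2.
Webster: Alpha 1, Beta 3, Gamma 3, Delta 1, Epsilon 2.
Gamma gets 4 under Jefferson and 3 under Webster.

4 and 3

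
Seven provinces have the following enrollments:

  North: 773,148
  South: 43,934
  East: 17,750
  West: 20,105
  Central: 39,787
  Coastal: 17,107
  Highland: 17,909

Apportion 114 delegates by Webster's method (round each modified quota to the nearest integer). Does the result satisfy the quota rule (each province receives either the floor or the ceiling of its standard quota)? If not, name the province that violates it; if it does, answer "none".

Standard quotas: North 94.799, South 5.387, East 2.176, West 2.465, Central 4.878, Coastal 2.098, Highland 2.196.
Webster allocation: North 96, South 5, East 2, West 2, Central 5, Coastal 2, Highland 2.
North has quota 94.799 (lower 94, upper 95) but receives 96 — outside the quota interval.

North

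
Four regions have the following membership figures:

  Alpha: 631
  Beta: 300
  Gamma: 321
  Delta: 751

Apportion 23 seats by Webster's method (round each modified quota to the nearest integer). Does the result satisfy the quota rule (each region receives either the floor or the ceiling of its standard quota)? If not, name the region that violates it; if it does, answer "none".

none

Standard quotas: Alpha 7.246, Beta 3.445, Gamma 3.686, Delta 8.624.
Webster allocation: Alpha 7, Beta 3, Gamma 4, Delta 9.
Every allocation lies between the lower and upper quota.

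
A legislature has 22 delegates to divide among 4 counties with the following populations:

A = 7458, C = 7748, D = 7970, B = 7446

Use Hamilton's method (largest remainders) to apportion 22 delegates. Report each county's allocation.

A 5; C 6; D 6; B 5

Standard divisor: 30622 ÷ 22 ≈ 1391.909.
Standard quotas: A 5.3581, C 5.5665, D 5.7259, B 5.3495.
Lower quotas: A 5, C 5, D 5, B 5 (sum 20, leaving 2 seats).
Remainders in descending order: D 0.7259, C 0.5665, A 0.3581, B 0.3495.
The surplus seats go to D, C.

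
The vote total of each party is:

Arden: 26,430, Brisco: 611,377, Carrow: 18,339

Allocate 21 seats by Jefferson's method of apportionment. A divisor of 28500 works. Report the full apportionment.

With modified divisor 28500: modified quotas Arden 0.927, Brisco 21.452, Carrow 0.643.
Rounding down: Arden 0, Brisco 21, Carrow 0 (total 21).

Arden 0, Brisco 21, Carrow 0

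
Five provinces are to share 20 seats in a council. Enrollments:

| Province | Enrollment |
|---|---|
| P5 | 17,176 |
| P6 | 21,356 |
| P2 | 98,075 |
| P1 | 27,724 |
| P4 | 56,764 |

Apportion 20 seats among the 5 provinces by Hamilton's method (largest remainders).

P5: 2, P6: 2, P2: 9, P1: 2, P4: 5

The standard divisor is 221095/20 ≈ 11054.75.
Standard quotas: P5 1.5537, P6 1.9318, P2 8.8718, P1 2.5079, P4 5.1348.
Lower quotas: P5 1, P6 1, P2 8, P1 2, P4 5 (sum 17, leaving 3 seats).
Remainders in descending order: P6 0.9318, P2 0.8718, P5 0.5537, P1 0.5079, P4 0.1348.
Largest remainders: P6, P2, P5 receive the extra seats.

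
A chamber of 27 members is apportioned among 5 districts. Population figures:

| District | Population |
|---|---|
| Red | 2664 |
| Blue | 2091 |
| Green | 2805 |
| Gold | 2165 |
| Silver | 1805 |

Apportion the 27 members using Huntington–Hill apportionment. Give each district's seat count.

With divisor 422: modified quotas Red 6.313, Blue 4.955, Green 6.647, Gold 5.130, Silver 4.277.
Geometric-mean thresholds: Red √(6·7)=6.481, Blue √(4·5)=4.472, Green √(6·7)=6.481, Gold √(5·6)=5.477, Silver √(4·5)=4.472.
Each quota rounded against its threshold gives Red 6, Blue 5, Green 7, Gold 5, Silver 4 (total 27).

Red 6; Blue 5; Green 7; Gold 5; Silver 4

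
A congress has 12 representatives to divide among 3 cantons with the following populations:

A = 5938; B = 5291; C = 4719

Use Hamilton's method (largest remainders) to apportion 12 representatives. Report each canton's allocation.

Standard divisor: 15948 ÷ 12 = 1329.
Standard quotas: A 4.4680, B 3.9812, C 3.5508.
Lower quotas: A 4, B 3, C 3 (sum 10, leaving 2 seats).
Remainders in descending order: B 0.9812, C 0.5508, A 0.4680.
The surplus seats go to B, C.

A: 4; B: 4; C: 4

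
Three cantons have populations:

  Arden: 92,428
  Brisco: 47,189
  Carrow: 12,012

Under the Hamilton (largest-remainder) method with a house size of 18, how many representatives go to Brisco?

Total 151629; standard divisor 151629/18 ≈ 8423.833.
Standard quotas: Arden 10.9722, Brisco 5.6018, Carrow 1.4260.
Lower quotas: Arden 10, Brisco 5, Carrow 1 (sum 16, leaving 2 seats).
Remainders in descending order: Arden 0.9722, Brisco 0.6018, Carrow 0.4260.
Largest remainders: Arden, Brisco receive the extra seats.
Brisco receives 6.

6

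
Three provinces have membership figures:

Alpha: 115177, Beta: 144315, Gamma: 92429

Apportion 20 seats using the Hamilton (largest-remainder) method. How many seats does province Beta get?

Total 351921; standard divisor 351921/20 ≈ 17596.05.
Standard quotas: Alpha 6.5456, Beta 8.2016, Gamma 5.2528.
Lower quotas: Alpha 6, Beta 8, Gamma 5 (sum 19, leaving 1 seat).
Remainders in descending order: Alpha 0.5456, Gamma 0.2528, Beta 0.2016.
Largest remainder: Alpha receives the extra seat.
Beta receives 8.

8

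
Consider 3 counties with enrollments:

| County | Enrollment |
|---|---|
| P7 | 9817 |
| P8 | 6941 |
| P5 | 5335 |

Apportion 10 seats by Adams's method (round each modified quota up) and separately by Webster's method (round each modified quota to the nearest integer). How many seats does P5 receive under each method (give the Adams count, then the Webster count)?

3 and 2

Adams: P7 4, P8 3, P5 3.
Webster: P7 5, P8 3, P5 2.
P5 gets 3 under Adams and 2 under Webster.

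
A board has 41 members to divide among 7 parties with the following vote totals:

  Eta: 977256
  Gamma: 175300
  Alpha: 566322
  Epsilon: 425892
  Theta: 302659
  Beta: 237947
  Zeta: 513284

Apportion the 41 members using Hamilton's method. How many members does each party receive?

Standard divisor: 3198660 ÷ 41 ≈ 78016.098.
Standard quotas: Eta 12.5263, Gamma 2.2470, Alpha 7.2590, Epsilon 5.4590, Theta 3.8794, Beta 3.0500, Zeta 6.5792.
Lower quotas: Eta 12, Gamma 2, Alpha 7, Epsilon 5, Theta 3, Beta 3, Zeta 6 (sum 38, leaving 3 seats).
Remainders in descending order: Theta 0.8794, Zeta 0.5792, Eta 0.5263, Epsilon 0.4590, Alpha 0.2590, Gamma 0.2470, Beta 0.0500.
The surplus seats go to Theta, Zeta, Eta.

Eta: 13, Gamma: 2, Alpha: 7, Epsilon: 5, Theta: 4, Beta: 3, Zeta: 7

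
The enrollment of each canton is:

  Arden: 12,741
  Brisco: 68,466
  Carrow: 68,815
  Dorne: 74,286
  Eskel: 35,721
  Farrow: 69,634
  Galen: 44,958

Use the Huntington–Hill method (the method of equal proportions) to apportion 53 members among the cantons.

Arden 2, Brisco 10, Carrow 10, Dorne 10, Eskel 5, Farrow 10, Galen 6

With divisor 7150: modified quotas Arden 1.782, Brisco 9.576, Carrow 9.624, Dorne 10.390, Eskel 4.996, Farrow 9.739, Galen 6.288.
Geometric-mean thresholds: Arden √(1·2)=1.414, Brisco √(9·10)=9.487, Carrow √(9·10)=9.487, Dorne √(10·11)=10.488, Eskel √(4·5)=4.472, Farrow √(9·10)=9.487, Galen √(6·7)=6.481.
Each quota rounded against its threshold gives Arden 2, Brisco 10, Carrow 10, Dorne 10, Eskel 5, Farrow 10, Galen 6 (total 53).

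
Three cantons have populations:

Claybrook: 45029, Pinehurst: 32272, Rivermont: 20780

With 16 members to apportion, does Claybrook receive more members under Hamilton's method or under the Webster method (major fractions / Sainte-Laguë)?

Webster

Hamilton: Claybrook 7, Pinehurst 5, Rivermont 4.
Webster: Claybrook 8, Pinehurst 5, Rivermont 3.
Claybrook gets 7 under Hamilton and 8 under Webster.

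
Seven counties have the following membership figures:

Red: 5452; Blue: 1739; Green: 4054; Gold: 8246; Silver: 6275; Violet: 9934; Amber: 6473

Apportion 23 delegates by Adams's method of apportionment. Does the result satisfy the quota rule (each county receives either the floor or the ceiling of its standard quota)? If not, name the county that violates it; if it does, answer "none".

none

Standard quotas: Red 2.973, Blue 0.948, Green 2.211, Gold 4.497, Silver 3.422, Violet 5.418, Amber 3.530.
Adams allocation: Red 3, Blue 1, Green 2, Gold 4, Silver 4, Violet 5, Amber 4.
Every allocation lies between the lower and upper quota.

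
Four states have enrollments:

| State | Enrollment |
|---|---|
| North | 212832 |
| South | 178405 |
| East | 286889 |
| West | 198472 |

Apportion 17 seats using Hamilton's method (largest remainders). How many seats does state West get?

4

Total 876598; standard divisor 876598/17 ≈ 51564.588.
Standard quotas: North 4.1275, South 3.4598, East 5.5637, West 3.8490.
Lower quotas: North 4, South 3, East 5, West 3 (sum 15, leaving 2 seats).
Remainders in descending order: West 0.8490, East 0.5637, South 0.4598, North 0.1275.
The surplus seats go to West, East.
West receives 4.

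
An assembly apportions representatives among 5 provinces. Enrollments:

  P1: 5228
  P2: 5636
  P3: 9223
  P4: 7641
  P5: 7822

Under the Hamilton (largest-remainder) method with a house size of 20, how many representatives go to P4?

4

The standard divisor is 35550/20 ≈ 1777.5.
Standard quotas: P1 2.9412, P2 3.1707, P3 5.1887, P4 4.2987, P5 4.4006.
Lower quotas: P1 2, P2 3, P3 5, P4 4, P5 4 (sum 18, leaving 2 seats).
Remainders in descending order: P1 0.9412, P5 0.4006, P4 0.2987, P3 0.1887, P2 0.1707.
The surplus seats go to P1, P5.
P4 receives 4.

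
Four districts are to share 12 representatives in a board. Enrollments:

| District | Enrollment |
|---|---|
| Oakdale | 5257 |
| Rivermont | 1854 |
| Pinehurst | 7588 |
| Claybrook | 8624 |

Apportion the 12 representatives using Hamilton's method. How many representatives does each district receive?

The standard divisor is 23323/12 ≈ 1943.583.
Standard quotas: Oakdale 2.7048, Rivermont 0.9539, Pinehurst 3.9041, Claybrook 4.4372.
Lower quotas: Oakdale 2, Rivermont 0, Pinehurst 3, Claybrook 4 (sum 9, leaving 3 seats).
Remainders in descending order: Rivermont 0.9539, Pinehurst 0.9041, Oakdale 0.7048, Claybrook 0.4372.
Largest remainders: Rivermont, Pinehurst, Oakdale receive the extra seats.

Oakdale 3, Rivermont 1, Pinehurst 4, Claybrook 4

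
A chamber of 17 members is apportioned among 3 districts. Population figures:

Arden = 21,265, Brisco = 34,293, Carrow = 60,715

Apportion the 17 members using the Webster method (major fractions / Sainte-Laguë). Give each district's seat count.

Arden 3, Brisco 5, Carrow 9

Standard divisor 116273/17 ≈ 6839.588; standard quotas: Arden 3.109, Brisco 5.014, Carrow 8.877.
Rounding to the nearest integer gives Arden 3, Brisco 5, Carrow 9 — total 17, matching the house size, so no adjustment is needed.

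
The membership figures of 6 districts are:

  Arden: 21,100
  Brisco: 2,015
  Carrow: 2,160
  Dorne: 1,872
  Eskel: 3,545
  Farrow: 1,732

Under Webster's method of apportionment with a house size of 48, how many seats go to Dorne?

3

Standard divisor 32424/48 ≈ 675.5; standard quotas: Arden 31.236, Brisco 2.983, Carrow 3.198, Dorne 2.771, Eskel 5.248, Farrow 2.564.
Rounding to the nearest integer gives Arden 31, Brisco 3, Carrow 3, Dorne 3, Eskel 5, Farrow 3 — total 48, matching the house size, so no adjustment is needed.
Dorne receives 3.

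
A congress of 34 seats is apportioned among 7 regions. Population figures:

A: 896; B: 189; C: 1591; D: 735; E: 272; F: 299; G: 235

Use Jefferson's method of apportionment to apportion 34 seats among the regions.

A 7, B 1, C 14, D 6, E 2, F 2, G 2

Standard divisor 4217/34 ≈ 124.029; standard quotas: A 7.224, B 1.524, C 12.828, D 5.926, E 2.193, F 2.411, G 1.895.
Rounding down gives 7, 1, 12, 5, 2, 2, 1 = 30 seats, so the divisor must be adjusted.
With modified divisor 113: modified quotas A 7.929, B 1.673, C 14.080, D 6.504, E 2.407, F 2.646, G 2.080.
Rounding down: A 7, B 1, C 14, D 6, E 2, F 2, G 2 (total 34).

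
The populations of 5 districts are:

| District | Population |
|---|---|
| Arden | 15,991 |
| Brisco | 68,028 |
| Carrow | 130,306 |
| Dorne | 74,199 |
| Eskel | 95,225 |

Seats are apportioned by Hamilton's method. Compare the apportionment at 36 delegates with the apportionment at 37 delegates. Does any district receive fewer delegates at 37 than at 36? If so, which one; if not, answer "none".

Arden

At 36 seats: Arden 2, Brisco 6, Carrow 12, Dorne 7, Eskel 9.
At 37 seats: Arden 1, Brisco 7, Carrow 13, Dorne 7, Eskel 9.
Arden drops from 2 to 1.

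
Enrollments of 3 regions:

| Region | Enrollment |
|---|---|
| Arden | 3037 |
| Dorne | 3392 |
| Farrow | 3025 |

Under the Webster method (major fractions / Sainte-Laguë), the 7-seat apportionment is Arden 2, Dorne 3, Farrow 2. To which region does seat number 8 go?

Priority for the next seat is population ÷ (current seats + 0.5).
Priorities: Arden 1214.800, Dorne 969.143, Farrow 1210.000.
Highest priority: Arden.

Arden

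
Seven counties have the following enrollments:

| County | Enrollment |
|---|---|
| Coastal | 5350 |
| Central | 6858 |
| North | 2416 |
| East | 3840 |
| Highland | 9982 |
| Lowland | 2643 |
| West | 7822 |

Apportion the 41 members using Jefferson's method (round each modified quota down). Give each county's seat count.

Standard divisor 38911/41 ≈ 949.049; standard quotas: Coastal 5.637, Central 7.226, North 2.546, East 4.046, Highland 10.518, Lowland 2.785, West 8.242.
Rounding down gives 5, 7, 2, 4, 10, 2, 8 = 38 seats, so the divisor must be adjusted.
With modified divisor 875: modified quotas Coastal 6.114, Central 7.838, North 2.761, East 4.389, Highland 11.408, Lowland 3.021, West 8.939.
Rounding down: Coastal 6, Central 7, North 2, East 4, Highland 11, Lowland 3, West 8 (total 41).

Coastal 6, Central 7, North 2, East 4, Highland 11, Lowland 3, West 8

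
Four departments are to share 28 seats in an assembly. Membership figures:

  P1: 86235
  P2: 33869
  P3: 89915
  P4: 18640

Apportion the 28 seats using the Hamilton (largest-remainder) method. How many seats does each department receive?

P1=11, P2=4, P3=11, P4=2

The standard divisor is 228659/28 ≈ 8166.393.
Standard quotas: P1 10.5597, P2 4.1474, P3 11.0104, P4 2.2825.
Lower quotas: P1 10, P2 4, P3 11, P4 2 (sum 27, leaving 1 seat).
Remainders in descending order: P1 0.5597, P4 0.2825, P2 0.1474, P3 0.0104.
The surplus seat goes to P1.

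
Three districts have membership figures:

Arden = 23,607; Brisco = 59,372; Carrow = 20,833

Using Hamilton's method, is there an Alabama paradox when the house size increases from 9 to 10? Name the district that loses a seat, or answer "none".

At 9 seats: Arden 2, Brisco 5, Carrow 2.
At 10 seats: Arden 2, Brisco 6, Carrow 2.
No district's allocation decreased.

none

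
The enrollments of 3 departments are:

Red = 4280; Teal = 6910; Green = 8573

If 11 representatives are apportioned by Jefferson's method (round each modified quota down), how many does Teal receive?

4

Standard divisor 19763/11 ≈ 1796.636; standard quotas: Red 2.382, Teal 3.846, Green 4.772.
Rounding down gives 2, 3, 4 = 9 seats, so the divisor must be adjusted.
With modified divisor 1600: modified quotas Red 2.675, Teal 4.319, Green 5.358.
Rounding down: Red 2, Teal 4, Green 5 (total 11).
Teal receives 4.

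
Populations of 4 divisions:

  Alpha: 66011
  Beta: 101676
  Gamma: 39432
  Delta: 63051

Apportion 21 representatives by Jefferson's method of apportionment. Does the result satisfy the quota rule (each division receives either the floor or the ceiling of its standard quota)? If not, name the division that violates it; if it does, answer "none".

none

Standard quotas: Alpha 5.131, Beta 7.903, Gamma 3.065, Delta 4.901.
Jefferson allocation: Alpha 5, Beta 8, Gamma 3, Delta 5.
Every allocation lies between the lower and upper quota.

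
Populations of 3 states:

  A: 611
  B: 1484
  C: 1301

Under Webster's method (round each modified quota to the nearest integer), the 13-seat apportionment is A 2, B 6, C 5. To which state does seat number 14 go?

Priority for the next seat is population ÷ (current seats + 0.5).
Priorities: A 244.400, B 228.308, C 236.545.
Highest priority: A.

A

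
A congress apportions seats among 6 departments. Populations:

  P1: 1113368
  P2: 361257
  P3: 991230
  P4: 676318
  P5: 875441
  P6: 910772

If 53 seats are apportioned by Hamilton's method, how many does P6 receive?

The standard divisor is 4928386/53 ≈ 92988.415.
Standard quotas: P1 11.9732, P2 3.8850, P3 10.6597, P4 7.2731, P5 9.4145, P6 9.7945.
Lower quotas: P1 11, P2 3, P3 10, P4 7, P5 9, P6 9 (sum 49, leaving 4 seats).
Remainders in descending order: P1 0.9732, P2 0.8850, P6 0.7945, P3 0.6597, P5 0.4145, P4 0.2731.
The surplus seats go to P1, P2, P6, P3.
P6 receives 10.

10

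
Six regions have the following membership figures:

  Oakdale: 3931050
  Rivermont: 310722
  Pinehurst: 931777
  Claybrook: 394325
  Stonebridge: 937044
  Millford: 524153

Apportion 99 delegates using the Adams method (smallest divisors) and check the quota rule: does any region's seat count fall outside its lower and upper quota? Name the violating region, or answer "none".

Oakdale

Standard quotas: Oakdale 55.366, Rivermont 4.376, Pinehurst 13.123, Claybrook 5.554, Stonebridge 13.198, Millford 7.382.
Adams allocation: Oakdale 54, Rivermont 5, Pinehurst 13, Claybrook 6, Stonebridge 13, Millford 8.
Oakdale has quota 55.366 (lower 55, upper 56) but receives 54 — outside the quota interval.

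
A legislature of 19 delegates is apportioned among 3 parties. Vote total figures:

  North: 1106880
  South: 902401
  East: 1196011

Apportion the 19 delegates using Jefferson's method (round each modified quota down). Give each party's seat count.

North 7, South 5, East 7

Standard divisor 3205292/19 ≈ 168699.579; standard quotas: North 6.561, South 5.349, East 7.090.
Rounding down gives 6, 5, 7 = 18 seats, so the divisor must be adjusted.
With modified divisor 154300: modified quotas North 7.174, South 5.848, East 7.751.
Rounding down: North 7, South 5, East 7 (total 19).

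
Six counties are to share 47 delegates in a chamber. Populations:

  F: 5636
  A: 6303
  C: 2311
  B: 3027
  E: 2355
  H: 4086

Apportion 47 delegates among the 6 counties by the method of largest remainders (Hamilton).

Total 23718; standard divisor 23718/47 ≈ 504.638.
Standard quotas: F 11.1684, A 12.4901, C 4.5795, B 5.9984, E 4.6667, H 8.0969.
Lower quotas: F 11, A 12, C 4, B 5, E 4, H 8 (sum 44, leaving 3 seats).
Remainders in descending order: B 0.9984, E 0.6667, C 0.5795, A 0.4901, F 0.1684, H 0.0969.
The surplus seats go to B, E, C.

F: 11, A: 12, C: 5, B: 6, E: 5, H: 8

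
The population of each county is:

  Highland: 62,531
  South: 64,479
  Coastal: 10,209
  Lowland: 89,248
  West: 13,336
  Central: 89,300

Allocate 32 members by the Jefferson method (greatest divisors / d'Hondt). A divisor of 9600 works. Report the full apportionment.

Highland: 6, South: 6, Coastal: 1, Lowland: 9, West: 1, Central: 9

With modified divisor 9600: modified quotas Highland 6.514, South 6.717, Coastal 1.063, Lowland 9.297, West 1.389, Central 9.302.
Rounding down: Highland 6, South 6, Coastal 1, Lowland 9, West 1, Central 9 (total 32).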